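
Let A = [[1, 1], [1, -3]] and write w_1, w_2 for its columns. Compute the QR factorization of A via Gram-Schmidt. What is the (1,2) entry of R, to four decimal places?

r_{12} = -1.4142

e_1 = w_1/‖w_1‖ = (1, 1)/1.4142 = (0.7071, 0.7071).
r_{12} = e_1·w_2 = -1.4142.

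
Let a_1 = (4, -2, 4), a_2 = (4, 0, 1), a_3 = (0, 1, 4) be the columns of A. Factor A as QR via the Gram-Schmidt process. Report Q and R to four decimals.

e_1 = a_1/‖a_1‖ = (4, -2, 4)/6.0000 = (0.6667, -0.3333, 0.6667).
r_{12} = e_1·a_2 = 3.3333.
u_2 = a_2 − 3.3333·e_1 = (1.7778, 1.1111, -1.2222).
‖u_2‖ = 2.4267, so e_2 = (0.7326, 0.4579, -0.5037).
r_{13} = e_1·a_3 = 2.3333; r_{23} = e_2·a_3 = -1.5568.
u_3 = a_3 − 2.3333·e_1 + 1.5568·e_2 = (-0.4151, 2.4906, 1.6604).
‖u_3‖ = 3.0219, so e_3 = (-0.1374, 0.8242, 0.5494).

Q = [[0.6667, 0.7326, -0.1374], [-0.3333, 0.4579, 0.8242], [0.6667, -0.5037, 0.5494]], R = [[6.0000, 3.3333, 2.3333], [0.0000, 2.4267, -1.5568], [0.0000, 0.0000, 3.0219]]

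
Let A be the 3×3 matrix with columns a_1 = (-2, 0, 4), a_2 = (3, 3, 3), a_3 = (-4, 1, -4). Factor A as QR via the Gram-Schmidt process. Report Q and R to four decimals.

Q = [[-0.4472, 0.7171, -0.5345], [0.0000, 0.5976, 0.8018], [0.8944, 0.3586, -0.2673]], R = [[4.4721, 1.3416, -1.7889], [0.0000, 5.0200, -3.7052], [0.0000, 0.0000, 4.0089]]

e_1 = a_1/‖a_1‖ = (-2, 0, 4)/4.4721 = (-0.4472, 0.0000, 0.8944).
r_{12} = e_1·a_2 = 1.3416.
u_2 = a_2 − 1.3416·e_1 = (3.6000, 3.0000, 1.8000).
‖u_2‖ = 5.0200, so e_2 = (0.7171, 0.5976, 0.3586).
r_{13} = e_1·a_3 = -1.7889; r_{23} = e_2·a_3 = -3.7052.
u_3 = a_3 + 1.7889·e_1 + 3.7052·e_2 = (-2.1429, 3.2143, -1.0714).
‖u_3‖ = 4.0089, so e_3 = (-0.5345, 0.8018, -0.2673).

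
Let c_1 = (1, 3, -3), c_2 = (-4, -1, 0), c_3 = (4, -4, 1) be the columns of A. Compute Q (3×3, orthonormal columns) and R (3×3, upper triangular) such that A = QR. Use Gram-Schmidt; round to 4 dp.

Q = [[0.2294, -0.9563, 0.1812], [0.6882, 0.0277, -0.7249], [-0.6882, -0.2910, -0.6645]], R = [[4.3589, -1.6059, -2.5236], [0.0000, 3.7975, -4.2272], [0.0000, 0.0000, 2.9602]]

c_1 = (1, 3, -3); ‖c_1‖ = 4.3589, so e_1 = (0.2294, 0.6882, -0.6882).
e_1·c_2 = 0.2294·(-4) + 0.6882·(-1) + (-0.6882)·0 = -1.6059.
u_2 = c_2 + 1.6059·e_1 = (-3.6316, 0.1053, -1.1053).
‖u_2‖ = 3.7975, so e_2 = (-0.9563, 0.0277, -0.2910).
e_1·c_3 = 0.2294·4 + 0.6882·(-4) + (-0.6882)·1 = -2.5236; e_2·c_3 = (-0.9563)·4 + 0.0277·(-4) + (-0.2910)·1 = -4.2272.
u_3 = c_3 + 2.5236·e_1 + 4.2272·e_2 = (0.5365, -2.1460, -1.9672).
‖u_3‖ = 2.9602, so e_3 = (0.1812, -0.7249, -0.6645).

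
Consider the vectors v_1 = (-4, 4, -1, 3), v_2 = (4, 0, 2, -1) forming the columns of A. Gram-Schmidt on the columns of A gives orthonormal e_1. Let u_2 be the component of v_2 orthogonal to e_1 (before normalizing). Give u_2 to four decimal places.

u_2 = (2.0000, 2.0000, 1.5000, 0.5000)

e_1 = v_1/‖v_1‖ = (-4, 4, -1, 3)/6.4807 = (-0.6172, 0.6172, -0.1543, 0.4629).
r_{12} = e_1·v_2 = -3.2404.
u_2 = v_2 + 3.2404·e_1 = (2.0000, 2.0000, 1.5000, 0.5000).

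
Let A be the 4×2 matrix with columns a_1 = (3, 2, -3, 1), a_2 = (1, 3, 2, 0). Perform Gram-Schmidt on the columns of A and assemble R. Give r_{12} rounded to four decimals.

q_1 = a_1/‖a_1‖ = (3, 2, -3, 1)/4.7958 = (0.6255, 0.4170, -0.6255, 0.2085).
r_{12} = q_1·a_2 = 0.6255.

r_{12} = 0.6255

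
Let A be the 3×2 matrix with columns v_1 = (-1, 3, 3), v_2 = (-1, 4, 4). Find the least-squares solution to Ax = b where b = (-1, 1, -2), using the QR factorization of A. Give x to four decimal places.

v_1 = (-1, 3, 3); ‖v_1‖ = 4.3589, so e_1 = (-0.2294, 0.6882, 0.6882).
e_1·v_2 = (-0.2294)·(-1) + 0.6882·4 + 0.6882·4 = 5.7354.
u_2 = v_2 − 5.7354·e_1 = (0.3158, 0.0526, 0.0526).
‖u_2‖ = 0.3244, so e_2 = (0.9733, 0.1622, 0.1622).
Qᵀb = (-0.4588, -1.1355).
Back-substitute: x_2 = -1.1355/0.3244 = -3.5000.
x_1 = (-0.4588 − 5.7354·(-3.5000))/4.3589 = 4.5000.

x = (4.5000, -3.5000)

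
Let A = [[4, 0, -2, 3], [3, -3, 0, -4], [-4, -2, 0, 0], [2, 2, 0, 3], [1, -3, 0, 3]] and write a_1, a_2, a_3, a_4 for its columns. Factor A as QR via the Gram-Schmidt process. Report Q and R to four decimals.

Q = [[0.5898, 0.0000, -0.8076, 0.0000], [0.4423, -0.5883, 0.3230, -0.4813], [-0.5898, -0.3922, -0.4307, 0.0529], [0.2949, 0.3922, 0.2154, 0.4534], [0.1474, -0.5883, 0.1077, 0.7483]], R = [[6.7823, 0.0000, -1.1795, 1.3270], [0.0000, 5.0990, 0.0000, 1.7650], [0.0000, 0.0000, 1.6151, -2.7457], [0.0000, 0.0000, 0.0000, 5.5303]]

a_1 = (4, 3, -4, 2, 1); ‖a_1‖ = 6.7823, so e_1 = (0.5898, 0.4423, -0.5898, 0.2949, 0.1474).
e_1·a_2 = 0.5898·0 + 0.4423·(-3) + (-0.5898)·(-2) + 0.2949·2 + 0.1474·(-3) = 0.0000.
u_2 = a_2 + 0.0000·e_1 = (0.0000, -3.0000, -2.0000, 2.0000, -3.0000).
‖u_2‖ = 5.0990, so e_2 = (0.0000, -0.5883, -0.3922, 0.3922, -0.5883).
e_1·a_3 = 0.5898·(-2) + 0.4423·0 + (-0.5898)·0 + 0.2949·0 + 0.1474·0 = -1.1795; e_2·a_3 = 0.0000·(-2) + (-0.5883)·0 + (-0.3922)·0 + 0.3922·0 + (-0.5883)·0 = 0.0000.
u_3 = a_3 + 1.1795·e_1 + 0.0000·e_2 = (-1.3043, 0.5217, -0.6957, 0.3478, 0.1739).
‖u_3‖ = 1.6151, so e_3 = (-0.8076, 0.3230, -0.4307, 0.2154, 0.1077).
e_1·a_4 = 0.5898·3 + 0.4423·(-4) + (-0.5898)·0 + 0.2949·3 + 0.1474·3 = 1.3270; e_2·a_4 = 0.0000·3 + (-0.5883)·(-4) + (-0.3922)·0 + 0.3922·3 + (-0.5883)·3 = 1.7650; e_3·a_4 = (-0.8076)·3 + 0.3230·(-4) + (-0.4307)·0 + 0.2154·3 + 0.1077·3 = -2.7457.
u_4 = a_4 − 1.3270·e_1 − 1.7650·e_2 + 2.7457·e_3 = (0.0000, -2.6615, 0.2923, 2.5077, 4.1385).
‖u_4‖ = 5.5303, so e_4 = (0.0000, -0.4813, 0.0529, 0.4534, 0.7483).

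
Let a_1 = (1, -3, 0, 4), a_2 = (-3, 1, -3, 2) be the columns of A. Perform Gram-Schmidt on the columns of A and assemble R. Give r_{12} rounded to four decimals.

r_{12} = 0.3922

a_1 = (1, -3, 0, 4); ‖a_1‖ = 5.0990, so q_1 = (0.1961, -0.5883, 0.0000, 0.7845).
r_{12} = q_1·a_2 = 0.3922.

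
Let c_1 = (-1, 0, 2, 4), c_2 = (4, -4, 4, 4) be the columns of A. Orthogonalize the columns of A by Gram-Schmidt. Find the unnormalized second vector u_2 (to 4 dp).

q_1 = c_1/‖c_1‖ = (-1, 0, 2, 4)/4.5826 = (-0.2182, 0.0000, 0.4364, 0.8729).
r_{12} = q_1·c_2 = 4.3644.
u_2 = c_2 − 4.3644·q_1 = (4.9524, -4.0000, 2.0952, 0.1905).

u_2 = (4.9524, -4.0000, 2.0952, 0.1905)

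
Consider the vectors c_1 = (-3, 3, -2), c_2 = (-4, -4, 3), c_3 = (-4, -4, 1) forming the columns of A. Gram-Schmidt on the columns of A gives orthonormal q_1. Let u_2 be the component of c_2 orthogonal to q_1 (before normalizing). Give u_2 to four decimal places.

c_1 = (-3, 3, -2); ‖c_1‖ = 4.6904, so q_1 = (-0.6396, 0.6396, -0.4264).
q_1·c_2 = (-0.6396)·(-4) + 0.6396·(-4) + (-0.4264)·3 = -1.2792.
u_2 = c_2 + 1.2792·q_1 = (-4.8182, -3.1818, 2.4545).

u_2 = (-4.8182, -3.1818, 2.4545)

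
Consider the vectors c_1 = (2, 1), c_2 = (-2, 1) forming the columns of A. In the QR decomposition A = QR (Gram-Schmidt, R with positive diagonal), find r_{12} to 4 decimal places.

r_{12} = -1.3416

e_1 = c_1/‖c_1‖ = (2, 1)/2.2361 = (0.8944, 0.4472).
r_{12} = e_1·c_2 = -1.3416.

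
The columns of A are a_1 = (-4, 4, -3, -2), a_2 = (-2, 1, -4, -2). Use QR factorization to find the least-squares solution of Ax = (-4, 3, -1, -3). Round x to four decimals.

a_1 = (-4, 4, -3, -2); ‖a_1‖ = 6.7082, so e_1 = (-0.5963, 0.5963, -0.4472, -0.2981).
e_1·a_2 = (-0.5963)·(-2) + 0.5963·1 + (-0.4472)·(-4) + (-0.2981)·(-2) = 4.1740.
u_2 = a_2 − 4.1740·e_1 = (0.4889, -1.4889, -2.1333, -0.7556).
‖u_2‖ = 2.7528, so e_2 = (0.1776, -0.5409, -0.7750, -0.2745).
Qᵀb = (5.5156, -0.7346).
Back-substitute: x_2 = -0.7346/2.7528 = -0.2669.
x_1 = (5.5156 − 4.1740·(-0.2669))/6.7082 = 0.9883.

x = (0.9883, -0.2669)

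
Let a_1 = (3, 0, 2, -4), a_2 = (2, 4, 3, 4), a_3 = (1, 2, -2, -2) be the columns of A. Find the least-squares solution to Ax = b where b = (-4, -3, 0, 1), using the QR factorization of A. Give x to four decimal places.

x = (-0.4122, -0.4673, -0.8449)

q_1 = a_1/‖a_1‖ = (3, 0, 2, -4)/5.3852 = (0.5571, 0.0000, 0.3714, -0.7428).
r_{12} = q_1·a_2 = -0.7428.
u_2 = a_2 + 0.7428·q_1 = (2.4138, 4.0000, 3.2759, 3.4483).
‖u_2‖ = 6.6670, so q_2 = (0.3621, 0.6000, 0.4914, 0.5172).
r_{13} = q_1·a_3 = 1.2999; r_{23} = q_2·a_3 = -0.4552.
u_3 = a_3 − 1.2999·q_1 + 0.4552·q_2 = (0.4407, 2.2731, -2.2591, -0.7991).
‖u_3‖ = 3.3321, so q_3 = (0.1322, 0.6822, -0.6780, -0.2398).
Qᵀb = (-2.9711, -2.7309, -2.8153).
Back-substitute: x_3 = -2.8153/3.3321 = -0.8449.
x_2 = (-2.7309 + 0.4552·(-0.8449))/6.6670 = -0.4673.
x_1 = (-2.9711 + 0.7428·(-0.4673) − 1.2999·(-0.8449))/5.3852 = -0.4122.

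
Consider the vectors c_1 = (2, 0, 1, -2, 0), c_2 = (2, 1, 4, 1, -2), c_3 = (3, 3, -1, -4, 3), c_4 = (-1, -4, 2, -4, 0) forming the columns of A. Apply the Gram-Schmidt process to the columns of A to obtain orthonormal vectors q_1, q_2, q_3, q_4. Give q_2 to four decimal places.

q_1 = c_1/‖c_1‖ = (2, 0, 1, -2, 0)/3.0000 = (0.6667, 0.0000, 0.3333, -0.6667, 0.0000).
r_{12} = q_1·c_2 = 2.0000.
u_2 = c_2 − 2.0000·q_1 = (0.6667, 1.0000, 3.3333, 2.3333, -2.0000).
‖u_2‖ = 4.6904, so q_2 = (0.1421, 0.2132, 0.7107, 0.4975, -0.4264).

q_2 = (0.1421, 0.2132, 0.7107, 0.4975, -0.4264)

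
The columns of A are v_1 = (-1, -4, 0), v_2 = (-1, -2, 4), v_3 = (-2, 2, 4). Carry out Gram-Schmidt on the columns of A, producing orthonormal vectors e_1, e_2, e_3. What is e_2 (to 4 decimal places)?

e_2 = (-0.1168, 0.0292, 0.9927)

v_1 = (-1, -4, 0); ‖v_1‖ = 4.1231, so e_1 = (-0.2425, -0.9701, 0.0000).
e_1·v_2 = (-0.2425)·(-1) + (-0.9701)·(-2) + 0.0000·4 = 2.1828.
u_2 = v_2 − 2.1828·e_1 = (-0.4706, 0.1176, 4.0000).
‖u_2‖ = 4.0293, so e_2 = (-0.1168, 0.0292, 0.9927).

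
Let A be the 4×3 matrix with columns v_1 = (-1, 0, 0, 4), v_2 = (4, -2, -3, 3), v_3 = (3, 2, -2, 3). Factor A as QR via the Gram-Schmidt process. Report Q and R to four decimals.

v_1 = (-1, 0, 0, 4); ‖v_1‖ = 4.1231, so q_1 = (-0.2425, 0.0000, 0.0000, 0.9701).
q_1·v_2 = (-0.2425)·4 + 0.0000·(-2) + 0.0000·(-3) + 0.9701·3 = 1.9403.
u_2 = v_2 − 1.9403·q_1 = (4.4706, -2.0000, -3.0000, 1.1176).
‖u_2‖ = 5.8511, so q_2 = (0.7641, -0.3418, -0.5127, 0.1910).
q_1·v_3 = (-0.2425)·3 + 0.0000·2 + 0.0000·(-2) + 0.9701·3 = 2.1828; q_2·v_3 = 0.7641·3 + (-0.3418)·2 + (-0.5127)·(-2) + 0.1910·3 = 3.2070.
u_3 = v_3 − 2.1828·q_1 − 3.2070·q_2 = (1.0790, 3.0962, -0.3557, 0.2698).
‖u_3‖ = 3.3091, so q_3 = (0.3261, 0.9357, -0.1075, 0.0815).

Q = [[-0.2425, 0.7641, 0.3261], [0.0000, -0.3418, 0.9357], [0.0000, -0.5127, -0.1075], [0.9701, 0.1910, 0.0815]], R = [[4.1231, 1.9403, 2.1828], [0.0000, 5.8511, 3.2070], [0.0000, 0.0000, 3.3091]]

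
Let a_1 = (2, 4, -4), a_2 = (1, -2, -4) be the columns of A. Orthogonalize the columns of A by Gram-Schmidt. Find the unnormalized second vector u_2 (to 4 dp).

u_2 = (0.4444, -3.1111, -2.8889)

a_1 = (2, 4, -4); ‖a_1‖ = 6.0000, so e_1 = (0.3333, 0.6667, -0.6667).
e_1·a_2 = 0.3333·1 + 0.6667·(-2) + (-0.6667)·(-4) = 1.6667.
u_2 = a_2 − 1.6667·e_1 = (0.4444, -3.1111, -2.8889).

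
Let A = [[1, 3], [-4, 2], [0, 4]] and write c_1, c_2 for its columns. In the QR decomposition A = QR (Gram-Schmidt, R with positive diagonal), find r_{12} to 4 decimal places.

c_1 = (1, -4, 0); ‖c_1‖ = 4.1231, so e_1 = (0.2425, -0.9701, 0.0000).
r_{12} = e_1·c_2 = -1.2127.

r_{12} = -1.2127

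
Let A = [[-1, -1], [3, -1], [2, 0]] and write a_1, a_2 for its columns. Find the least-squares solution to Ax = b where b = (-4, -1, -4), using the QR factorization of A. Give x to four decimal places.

x = (-0.1667, 2.3333)

e_1 = a_1/‖a_1‖ = (-1, 3, 2)/3.7417 = (-0.2673, 0.8018, 0.5345).
r_{12} = e_1·a_2 = -0.5345.
u_2 = a_2 + 0.5345·e_1 = (-1.1429, -0.5714, 0.2857).
‖u_2‖ = 1.3093, so e_2 = (-0.8729, -0.4364, 0.2182).
Qᵀb = (-1.8708, 3.0551).
Back-substitute: x_2 = 3.0551/1.3093 = 2.3333.
x_1 = (-1.8708 + 0.5345·2.3333)/3.7417 = -0.1667.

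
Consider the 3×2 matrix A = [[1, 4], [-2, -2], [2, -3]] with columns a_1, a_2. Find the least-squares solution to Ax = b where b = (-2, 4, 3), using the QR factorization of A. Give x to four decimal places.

e_1 = a_1/‖a_1‖ = (1, -2, 2)/3.0000 = (0.3333, -0.6667, 0.6667).
r_{12} = e_1·a_2 = 0.6667.
u_2 = a_2 − 0.6667·e_1 = (3.7778, -1.5556, -3.4444).
‖u_2‖ = 5.3437, so e_2 = (0.7070, -0.2911, -0.6446).
Qᵀb = (-1.3333, -4.5120).
Back-substitute: x_2 = -4.5120/5.3437 = -0.8444.
x_1 = (-1.3333 − 0.6667·(-0.8444))/3.0000 = -0.2568.

x = (-0.2568, -0.8444)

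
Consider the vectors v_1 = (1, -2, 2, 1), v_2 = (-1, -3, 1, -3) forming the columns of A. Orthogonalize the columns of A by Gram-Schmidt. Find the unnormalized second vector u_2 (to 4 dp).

v_1 = (1, -2, 2, 1); ‖v_1‖ = 3.1623, so e_1 = (0.3162, -0.6325, 0.6325, 0.3162).
e_1·v_2 = 0.3162·(-1) + (-0.6325)·(-3) + 0.6325·1 + 0.3162·(-3) = 1.2649.
u_2 = v_2 − 1.2649·e_1 = (-1.4000, -2.2000, 0.2000, -3.4000).

u_2 = (-1.4000, -2.2000, 0.2000, -3.4000)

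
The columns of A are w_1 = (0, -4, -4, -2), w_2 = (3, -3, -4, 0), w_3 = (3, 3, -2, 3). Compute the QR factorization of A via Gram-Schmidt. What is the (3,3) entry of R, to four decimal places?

r_{33} = 2.8026

w_1 = (0, -4, -4, -2); ‖w_1‖ = 6.0000, so q_1 = (0.0000, -0.6667, -0.6667, -0.3333).
q_1·w_2 = 0.0000·3 + (-0.6667)·(-3) + (-0.6667)·(-4) + (-0.3333)·0 = 4.6667.
u_2 = w_2 − 4.6667·q_1 = (3.0000, 0.1111, -0.8889, 1.5556).
‖u_2‖ = 3.4960, so q_2 = (0.8581, 0.0318, -0.2543, 0.4449).
q_1·w_3 = 0.0000·3 + (-0.6667)·3 + (-0.6667)·(-2) + (-0.3333)·3 = -1.6667; q_2·w_3 = 0.8581·3 + 0.0318·3 + (-0.2543)·(-2) + 0.4449·3 = 4.5131.
u_3 = w_3 + 1.6667·q_1 − 4.5131·q_2 = (-0.8727, 1.7455, -1.9636, 0.4364).
r_{33} = ‖u_3‖ = 2.8026.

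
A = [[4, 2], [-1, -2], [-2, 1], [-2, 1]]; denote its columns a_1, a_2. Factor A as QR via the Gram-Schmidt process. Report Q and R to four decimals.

q_1 = a_1/‖a_1‖ = (4, -1, -2, -2)/5.0000 = (0.8000, -0.2000, -0.4000, -0.4000).
r_{12} = q_1·a_2 = 1.2000.
u_2 = a_2 − 1.2000·q_1 = (1.0400, -1.7600, 1.4800, 1.4800).
‖u_2‖ = 2.9257, so q_2 = (0.3555, -0.6016, 0.5059, 0.5059).

Q = [[0.8000, 0.3555], [-0.2000, -0.6016], [-0.4000, 0.5059], [-0.4000, 0.5059]], R = [[5.0000, 1.2000], [0.0000, 2.9257]]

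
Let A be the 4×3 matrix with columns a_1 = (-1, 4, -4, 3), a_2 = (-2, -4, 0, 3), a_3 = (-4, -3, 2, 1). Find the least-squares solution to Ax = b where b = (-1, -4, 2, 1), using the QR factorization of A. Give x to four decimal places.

e_1 = a_1/‖a_1‖ = (-1, 4, -4, 3)/6.4807 = (-0.1543, 0.6172, -0.6172, 0.4629).
r_{12} = e_1·a_2 = -0.7715.
u_2 = a_2 + 0.7715·e_1 = (-2.1190, -3.5238, -0.4762, 3.3571).
‖u_2‖ = 5.3296, so e_2 = (-0.3976, -0.6612, -0.0893, 0.6299).
r_{13} = e_1·a_3 = -2.0059; r_{23} = e_2·a_3 = 4.0251.
u_3 = a_3 + 2.0059·e_1 − 4.0251·e_2 = (-2.7091, 0.8994, 1.1215, -0.6069).
‖u_3‖ = 3.1264, so e_3 = (-0.8665, 0.2877, 0.3587, -0.1941).
Qᵀb = (-3.0861, 3.4935, 0.2392).
Back-substitute: x_3 = 0.2392/3.1264 = 0.0765.
x_2 = (3.4935 − 4.0251·0.0765)/5.3296 = 0.5977.
x_1 = (-3.0861 + 0.7715·0.5977 + 2.0059·0.0765)/6.4807 = -0.3814.

x = (-0.3814, 0.5977, 0.0765)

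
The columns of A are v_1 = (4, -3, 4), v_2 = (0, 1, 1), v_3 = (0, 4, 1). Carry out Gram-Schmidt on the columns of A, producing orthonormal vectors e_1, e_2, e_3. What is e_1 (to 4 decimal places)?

v_1 = (4, -3, 4); ‖v_1‖ = 6.4031, so e_1 = (0.6247, -0.4685, 0.6247).

e_1 = (0.6247, -0.4685, 0.6247)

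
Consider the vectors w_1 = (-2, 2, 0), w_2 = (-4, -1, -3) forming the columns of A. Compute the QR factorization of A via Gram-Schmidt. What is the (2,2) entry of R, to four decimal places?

q_1 = w_1/‖w_1‖ = (-2, 2, 0)/2.8284 = (-0.7071, 0.7071, 0.0000).
r_{12} = q_1·w_2 = 2.1213.
u_2 = w_2 − 2.1213·q_1 = (-2.5000, -2.5000, -3.0000).
r_{22} = ‖u_2‖ = 4.6368.

r_{22} = 4.6368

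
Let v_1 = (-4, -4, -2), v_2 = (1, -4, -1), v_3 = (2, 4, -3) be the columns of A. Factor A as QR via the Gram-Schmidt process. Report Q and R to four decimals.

Q = [[-0.6667, 0.7212, 0.1881], [-0.6667, -0.6899, 0.2822], [-0.3333, -0.0627, -0.9407]], R = [[6.0000, 2.3333, -3.0000], [0.0000, 3.5434, -1.1289], [0.0000, 0.0000, 4.3273]]

v_1 = (-4, -4, -2); ‖v_1‖ = 6.0000, so e_1 = (-0.6667, -0.6667, -0.3333).
e_1·v_2 = (-0.6667)·1 + (-0.6667)·(-4) + (-0.3333)·(-1) = 2.3333.
u_2 = v_2 − 2.3333·e_1 = (2.5556, -2.4444, -0.2222).
‖u_2‖ = 3.5434, so e_2 = (0.7212, -0.6899, -0.0627).
e_1·v_3 = (-0.6667)·2 + (-0.6667)·4 + (-0.3333)·(-3) = -3.0000; e_2·v_3 = 0.7212·2 + (-0.6899)·4 + (-0.0627)·(-3) = -1.1289.
u_3 = v_3 + 3.0000·e_1 + 1.1289·e_2 = (0.8142, 1.2212, -4.0708).
‖u_3‖ = 4.3273, so e_3 = (0.1881, 0.2822, -0.9407).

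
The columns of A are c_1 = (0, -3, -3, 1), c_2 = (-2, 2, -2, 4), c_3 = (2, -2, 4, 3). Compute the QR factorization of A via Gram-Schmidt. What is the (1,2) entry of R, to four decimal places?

c_1 = (0, -3, -3, 1); ‖c_1‖ = 4.3589, so q_1 = (0.0000, -0.6882, -0.6882, 0.2294).
r_{12} = q_1·c_2 = 0.9177.

r_{12} = 0.9177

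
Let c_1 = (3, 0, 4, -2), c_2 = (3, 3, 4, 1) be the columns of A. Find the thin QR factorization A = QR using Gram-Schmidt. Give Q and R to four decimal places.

q_1 = c_1/‖c_1‖ = (3, 0, 4, -2)/5.3852 = (0.5571, 0.0000, 0.7428, -0.3714).
r_{12} = q_1·c_2 = 4.2710.
u_2 = c_2 − 4.2710·q_1 = (0.6207, 3.0000, 0.8276, 2.5862).
‖u_2‖ = 4.0937, so q_2 = (0.1516, 0.7328, 0.2022, 0.6317).

Q = [[0.5571, 0.1516], [0.0000, 0.7328], [0.7428, 0.2022], [-0.3714, 0.6317]], R = [[5.3852, 4.2710], [0.0000, 4.0937]]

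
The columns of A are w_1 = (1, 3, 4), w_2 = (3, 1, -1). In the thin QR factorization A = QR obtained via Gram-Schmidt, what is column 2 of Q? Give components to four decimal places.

q_2 = (0.8876, 0.2336, -0.3971)

w_1 = (1, 3, 4); ‖w_1‖ = 5.0990, so q_1 = (0.1961, 0.5883, 0.7845).
q_1·w_2 = 0.1961·3 + 0.5883·1 + 0.7845·(-1) = 0.3922.
u_2 = w_2 − 0.3922·q_1 = (2.9231, 0.7692, -1.3077).
‖u_2‖ = 3.2933, so q_2 = (0.8876, 0.2336, -0.3971).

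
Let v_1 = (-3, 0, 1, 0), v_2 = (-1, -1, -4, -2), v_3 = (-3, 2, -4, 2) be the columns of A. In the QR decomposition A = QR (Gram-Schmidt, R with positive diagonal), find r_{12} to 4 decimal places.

q_1 = v_1/‖v_1‖ = (-3, 0, 1, 0)/3.1623 = (-0.9487, 0.0000, 0.3162, 0.0000).
r_{12} = q_1·v_2 = -0.3162.

r_{12} = -0.3162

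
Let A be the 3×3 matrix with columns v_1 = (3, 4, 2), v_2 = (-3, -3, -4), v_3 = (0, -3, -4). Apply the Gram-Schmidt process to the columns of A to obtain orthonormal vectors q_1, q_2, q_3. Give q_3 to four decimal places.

v_1 = (3, 4, 2); ‖v_1‖ = 5.3852, so q_1 = (0.5571, 0.7428, 0.3714).
q_1·v_2 = 0.5571·(-3) + 0.7428·(-3) + 0.3714·(-4) = -5.3852.
u_2 = v_2 + 5.3852·q_1 = (0.0000, 1.0000, -2.0000).
‖u_2‖ = 2.2361, so q_2 = (0.0000, 0.4472, -0.8944).
q_1·v_3 = 0.5571·0 + 0.7428·(-3) + 0.3714·(-4) = -3.7139; q_2·v_3 = 0.0000·0 + 0.4472·(-3) + (-0.8944)·(-4) = 2.2361.
u_3 = v_3 + 3.7139·q_1 − 2.2361·q_2 = (2.0690, -1.2414, -0.6207).
‖u_3‖ = 2.4914, so q_3 = (0.8305, -0.4983, -0.2491).

q_3 = (0.8305, -0.4983, -0.2491)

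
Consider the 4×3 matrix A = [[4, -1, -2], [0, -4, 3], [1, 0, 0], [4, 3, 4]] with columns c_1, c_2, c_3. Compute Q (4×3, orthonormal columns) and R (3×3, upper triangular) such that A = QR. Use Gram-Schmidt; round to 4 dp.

Q = [[0.6963, -0.4016, -0.5699], [0.0000, -0.8155, 0.5786], [0.1741, -0.0494, -0.0465], [0.6963, 0.4139, 0.5815]], R = [[5.7446, 1.3926, 1.3926], [0.0000, 4.9052, 0.0124], [0.0000, 0.0000, 5.2020]]

c_1 = (4, 0, 1, 4); ‖c_1‖ = 5.7446, so e_1 = (0.6963, 0.0000, 0.1741, 0.6963).
e_1·c_2 = 0.6963·(-1) + 0.0000·(-4) + 0.1741·0 + 0.6963·3 = 1.3926.
u_2 = c_2 − 1.3926·e_1 = (-1.9697, -4.0000, -0.2424, 2.0303).
‖u_2‖ = 4.9052, so e_2 = (-0.4016, -0.8155, -0.0494, 0.4139).
e_1·c_3 = 0.6963·(-2) + 0.0000·3 + 0.1741·0 + 0.6963·4 = 1.3926; e_2·c_3 = (-0.4016)·(-2) + (-0.8155)·3 + (-0.0494)·0 + 0.4139·4 = 0.0124.
u_3 = c_3 − 1.3926·e_1 − 0.0124·e_2 = (-2.9647, 3.0101, -0.2418, 3.0252).
‖u_3‖ = 5.2020, so e_3 = (-0.5699, 0.5786, -0.0465, 0.5815).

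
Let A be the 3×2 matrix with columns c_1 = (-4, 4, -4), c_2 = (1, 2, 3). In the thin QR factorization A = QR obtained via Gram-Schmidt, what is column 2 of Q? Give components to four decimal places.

q_2 = (0.0937, 0.7493, 0.6556)

q_1 = c_1/‖c_1‖ = (-4, 4, -4)/6.9282 = (-0.5774, 0.5774, -0.5774).
r_{12} = q_1·c_2 = -1.1547.
u_2 = c_2 + 1.1547·q_1 = (0.3333, 2.6667, 2.3333).
‖u_2‖ = 3.5590, so q_2 = (0.0937, 0.7493, 0.6556).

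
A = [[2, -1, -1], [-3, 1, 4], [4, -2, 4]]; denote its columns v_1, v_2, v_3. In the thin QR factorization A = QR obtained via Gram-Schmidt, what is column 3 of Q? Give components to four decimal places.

e_3 = (-0.8944, 0.0000, 0.4472)

e_1 = v_1/‖v_1‖ = (2, -3, 4)/5.3852 = (0.3714, -0.5571, 0.7428).
r_{12} = e_1·v_2 = -2.4140.
u_2 = v_2 + 2.4140·e_1 = (-0.1034, -0.3448, -0.2069).
‖u_2‖ = 0.4152, so e_2 = (-0.2491, -0.8305, -0.4983).
r_{13} = e_1·v_3 = 0.3714; r_{23} = e_2·v_3 = -5.0658.
u_3 = v_3 − 0.3714·e_1 + 5.0658·e_2 = (-2.4000, 0.0000, 1.2000).
‖u_3‖ = 2.6833, so e_3 = (-0.8944, 0.0000, 0.4472).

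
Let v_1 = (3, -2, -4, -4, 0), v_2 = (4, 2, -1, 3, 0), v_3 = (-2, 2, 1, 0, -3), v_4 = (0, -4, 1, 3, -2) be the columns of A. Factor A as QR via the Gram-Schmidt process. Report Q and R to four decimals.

Q = [[0.4472, 0.7303, -0.1118, 0.0807], [-0.2981, 0.3651, 0.4781, -0.7400], [-0.5963, -0.1826, -0.1149, 0.0337], [-0.5963, 0.5477, -0.2080, 0.3969], [0.0000, 0.0000, -0.8382, -0.5359]], R = [[6.7082, 0.0000, -2.0870, -1.1926], [0.0000, 5.4772, -0.9129, 0.0000], [0.0000, 0.0000, 3.5793, -0.9748], [0.0000, 0.0000, 0.0000, 5.2562]]

v_1 = (3, -2, -4, -4, 0); ‖v_1‖ = 6.7082, so q_1 = (0.4472, -0.2981, -0.5963, -0.5963, 0.0000).
q_1·v_2 = 0.4472·4 + (-0.2981)·2 + (-0.5963)·(-1) + (-0.5963)·3 + 0.0000·0 = 0.0000.
u_2 = v_2 + 0.0000·q_1 = (4.0000, 2.0000, -1.0000, 3.0000, 0.0000).
‖u_2‖ = 5.4772, so q_2 = (0.7303, 0.3651, -0.1826, 0.5477, 0.0000).
q_1·v_3 = 0.4472·(-2) + (-0.2981)·2 + (-0.5963)·1 + (-0.5963)·0 + 0.0000·(-3) = -2.0870; q_2·v_3 = 0.7303·(-2) + 0.3651·2 + (-0.1826)·1 + 0.5477·0 + 0.0000·(-3) = -0.9129.
u_3 = v_3 + 2.0870·q_1 + 0.9129·q_2 = (-0.4000, 1.7111, -0.4111, -0.7444, -3.0000).
‖u_3‖ = 3.5793, so q_3 = (-0.1118, 0.4781, -0.1149, -0.2080, -0.8382).
q_1·v_4 = 0.4472·0 + (-0.2981)·(-4) + (-0.5963)·1 + (-0.5963)·3 + 0.0000·(-2) = -1.1926; q_2·v_4 = 0.7303·0 + 0.3651·(-4) + (-0.1826)·1 + 0.5477·3 + 0.0000·(-2) = 0.0000; q_3·v_4 = (-0.1118)·0 + 0.4781·(-4) + (-0.1149)·1 + (-0.2080)·3 + (-0.8382)·(-2) = -0.9748.
u_4 = v_4 + 1.1926·q_1 + 0.0000·q_2 + 0.9748·q_3 = (0.4244, -3.8896, 0.1769, 2.0862, -2.8170).
‖u_4‖ = 5.2562, so q_4 = (0.0807, -0.7400, 0.0337, 0.3969, -0.5359).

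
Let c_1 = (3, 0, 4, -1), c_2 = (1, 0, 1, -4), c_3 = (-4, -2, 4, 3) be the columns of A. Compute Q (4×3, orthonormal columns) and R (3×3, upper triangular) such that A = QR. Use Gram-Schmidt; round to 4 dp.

Q = [[0.5883, -0.0737, -0.7555], [0.0000, 0.0000, -0.3461], [0.7845, -0.1895, 0.5540], [-0.1961, -0.9791, -0.0504]], R = [[5.0990, 2.1573, 0.1961], [0.0000, 3.6532, -3.4006], [0.0000, 0.0000, 5.7791]]

c_1 = (3, 0, 4, -1); ‖c_1‖ = 5.0990, so e_1 = (0.5883, 0.0000, 0.7845, -0.1961).
e_1·c_2 = 0.5883·1 + 0.0000·0 + 0.7845·1 + (-0.1961)·(-4) = 2.1573.
u_2 = c_2 − 2.1573·e_1 = (-0.2692, 0.0000, -0.6923, -3.5769).
‖u_2‖ = 3.6532, so e_2 = (-0.0737, 0.0000, -0.1895, -0.9791).
e_1·c_3 = 0.5883·(-4) + 0.0000·(-2) + 0.7845·4 + (-0.1961)·3 = 0.1961; e_2·c_3 = (-0.0737)·(-4) + 0.0000·(-2) + (-0.1895)·4 + (-0.9791)·3 = -3.4006.
u_3 = c_3 − 0.1961·e_1 + 3.4006·e_2 = (-4.3660, -2.0000, 3.2017, -0.2911).
‖u_3‖ = 5.7791, so e_3 = (-0.7555, -0.3461, 0.5540, -0.0504).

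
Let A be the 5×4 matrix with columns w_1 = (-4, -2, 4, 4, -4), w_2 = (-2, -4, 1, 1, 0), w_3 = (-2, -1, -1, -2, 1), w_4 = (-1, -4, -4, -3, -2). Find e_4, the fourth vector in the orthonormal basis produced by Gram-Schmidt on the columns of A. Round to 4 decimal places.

e_4 = (0.1899, -0.2706, -0.5388, -0.1638, -0.7573)

w_1 = (-4, -2, 4, 4, -4); ‖w_1‖ = 8.2462, so e_1 = (-0.4851, -0.2425, 0.4851, 0.4851, -0.4851).
e_1·w_2 = (-0.4851)·(-2) + (-0.2425)·(-4) + 0.4851·1 + 0.4851·1 + (-0.4851)·0 = 2.9104.
u_2 = w_2 − 2.9104·e_1 = (-0.5882, -3.2941, -0.4118, -0.4118, 1.4118).
‖u_2‖ = 3.6782, so e_2 = (-0.1599, -0.8956, -0.1119, -0.1119, 0.3838).
e_1·w_3 = (-0.4851)·(-2) + (-0.2425)·(-1) + 0.4851·(-1) + 0.4851·(-2) + (-0.4851)·1 = -0.7276; e_2·w_3 = (-0.1599)·(-2) + (-0.8956)·(-1) + (-0.1119)·(-1) + (-0.1119)·(-2) + 0.3838·1 = 1.9351.
u_3 = w_3 + 0.7276·e_1 − 1.9351·e_2 = (-2.0435, 0.5565, -0.4304, -1.4304, -0.0957).
‖u_3‖ = 2.5935, so e_3 = (-0.7879, 0.2146, -0.1660, -0.5516, -0.0369).
e_1·w_4 = (-0.4851)·(-1) + (-0.2425)·(-4) + 0.4851·(-4) + 0.4851·(-3) + (-0.4851)·(-2) = -0.9701; e_2·w_4 = (-0.1599)·(-1) + (-0.8956)·(-4) + (-0.1119)·(-4) + (-0.1119)·(-3) + 0.3838·(-2) = 3.7582; e_3·w_4 = (-0.7879)·(-1) + 0.2146·(-4) + (-0.1660)·(-4) + (-0.5516)·(-3) + (-0.0369)·(-2) = 2.3219.
u_4 = w_4 + 0.9701·e_1 − 3.7582·e_2 − 2.3219·e_3 = (0.9599, -1.3678, -2.7233, -0.8281, -3.8274).
‖u_4‖ = 5.0541, so e_4 = (0.1899, -0.2706, -0.5388, -0.1638, -0.7573).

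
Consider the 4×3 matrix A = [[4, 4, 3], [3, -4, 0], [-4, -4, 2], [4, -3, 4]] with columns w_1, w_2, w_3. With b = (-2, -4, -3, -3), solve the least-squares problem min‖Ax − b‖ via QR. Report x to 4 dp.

w_1 = (4, 3, -4, 4); ‖w_1‖ = 7.5498, so e_1 = (0.5298, 0.3974, -0.5298, 0.5298).
e_1·w_2 = 0.5298·4 + 0.3974·(-4) + (-0.5298)·(-4) + 0.5298·(-3) = 1.0596.
u_2 = w_2 − 1.0596·e_1 = (3.4386, -4.4211, -3.4386, -3.5614).
‖u_2‖ = 7.4751, so e_2 = (0.4600, -0.5914, -0.4600, -0.4764).
e_1·w_3 = 0.5298·3 + 0.3974·0 + (-0.5298)·2 + 0.5298·4 = 2.6491; e_2·w_3 = 0.4600·3 + (-0.5914)·0 + (-0.4600)·2 + (-0.4764)·4 = -1.4457.
u_3 = w_3 − 2.6491·e_1 + 1.4457·e_2 = (2.2615, -1.9077, 2.7385, 1.9077).
‖u_3‖ = 4.4601, so e_3 = (0.5071, -0.4277, 0.6140, 0.4277).
Qᵀb = (-2.6491, 4.2551, -2.4284).
Back-substitute: x_3 = -2.4284/4.4601 = -0.5445.
x_2 = (4.2551 + 1.4457·(-0.5445))/7.4751 = 0.4639.
x_1 = (-2.6491 − 1.0596·0.4639 − 2.6491·(-0.5445))/7.5498 = -0.2249.

x = (-0.2249, 0.4639, -0.5445)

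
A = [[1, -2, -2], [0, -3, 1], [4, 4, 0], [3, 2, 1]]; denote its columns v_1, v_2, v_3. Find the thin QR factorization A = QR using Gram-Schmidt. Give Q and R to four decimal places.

Q = [[0.1961, -0.6598, -0.7082], [0.0000, -0.7148, 0.5790], [0.7845, 0.2199, -0.1136], [0.5883, -0.0733, 0.3876]], R = [[5.0990, 3.9223, 0.1961], [0.0000, 4.1971, 0.5315], [0.0000, 0.0000, 2.3831]]

v_1 = (1, 0, 4, 3); ‖v_1‖ = 5.0990, so q_1 = (0.1961, 0.0000, 0.7845, 0.5883).
q_1·v_2 = 0.1961·(-2) + 0.0000·(-3) + 0.7845·4 + 0.5883·2 = 3.9223.
u_2 = v_2 − 3.9223·q_1 = (-2.7692, -3.0000, 0.9231, -0.3077).
‖u_2‖ = 4.1971, so q_2 = (-0.6598, -0.7148, 0.2199, -0.0733).
q_1·v_3 = 0.1961·(-2) + 0.0000·1 + 0.7845·0 + 0.5883·1 = 0.1961; q_2·v_3 = (-0.6598)·(-2) + (-0.7148)·1 + 0.2199·0 + (-0.0733)·1 = 0.5315.
u_3 = v_3 − 0.1961·q_1 − 0.5315·q_2 = (-1.6878, 1.3799, -0.2707, 0.9236).
‖u_3‖ = 2.3831, so q_3 = (-0.7082, 0.5790, -0.1136, 0.3876).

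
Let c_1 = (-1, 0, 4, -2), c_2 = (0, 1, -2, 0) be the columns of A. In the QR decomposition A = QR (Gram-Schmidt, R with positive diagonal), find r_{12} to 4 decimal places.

c_1 = (-1, 0, 4, -2); ‖c_1‖ = 4.5826, so q_1 = (-0.2182, 0.0000, 0.8729, -0.4364).
r_{12} = q_1·c_2 = -1.7457.

r_{12} = -1.7457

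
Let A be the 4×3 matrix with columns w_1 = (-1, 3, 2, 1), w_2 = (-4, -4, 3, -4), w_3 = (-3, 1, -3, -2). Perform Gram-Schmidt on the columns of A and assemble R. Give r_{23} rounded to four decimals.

r_{23} = 0.8391

w_1 = (-1, 3, 2, 1); ‖w_1‖ = 3.8730, so q_1 = (-0.2582, 0.7746, 0.5164, 0.2582).
q_1·w_2 = (-0.2582)·(-4) + 0.7746·(-4) + 0.5164·3 + 0.2582·(-4) = -1.5492.
u_2 = w_2 + 1.5492·q_1 = (-4.4000, -2.8000, 3.8000, -3.6000).
‖u_2‖ = 7.3892, so q_2 = (-0.5955, -0.3789, 0.5143, -0.4872).
r_{23} = q_2·w_3 = 0.8391.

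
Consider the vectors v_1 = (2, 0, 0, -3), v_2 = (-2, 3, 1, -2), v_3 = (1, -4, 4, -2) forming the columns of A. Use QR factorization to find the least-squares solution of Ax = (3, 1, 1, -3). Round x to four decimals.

x = (1.1284, 0.1021, 0.0158)

v_1 = (2, 0, 0, -3); ‖v_1‖ = 3.6056, so q_1 = (0.5547, 0.0000, 0.0000, -0.8321).
q_1·v_2 = 0.5547·(-2) + 0.0000·3 + 0.0000·1 + (-0.8321)·(-2) = 0.5547.
u_2 = v_2 − 0.5547·q_1 = (-2.3077, 3.0000, 1.0000, -1.5385).
‖u_2‖ = 4.2062, so q_2 = (-0.5486, 0.7132, 0.2377, -0.3658).
q_1·v_3 = 0.5547·1 + 0.0000·(-4) + 0.0000·4 + (-0.8321)·(-2) = 2.2188; q_2·v_3 = (-0.5486)·1 + 0.7132·(-4) + 0.2377·4 + (-0.3658)·(-2) = -1.7191.
u_3 = v_3 − 2.2188·q_1 + 1.7191·q_2 = (-1.1739, -2.7739, 4.4087, -0.7826).
‖u_3‖ = 5.3965, so q_3 = (-0.2175, -0.5140, 0.8170, -0.1450).
Qᵀb = (4.1603, 0.4023, 0.0854).
Back-substitute: x_3 = 0.0854/5.3965 = 0.0158.
x_2 = (0.4023 + 1.7191·0.0158)/4.2062 = 0.1021.
x_1 = (4.1603 − 0.5547·0.1021 − 2.2188·0.0158)/3.6056 = 1.1284.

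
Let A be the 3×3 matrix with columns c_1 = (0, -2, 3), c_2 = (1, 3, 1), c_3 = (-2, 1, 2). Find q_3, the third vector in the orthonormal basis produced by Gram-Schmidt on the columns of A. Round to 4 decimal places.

c_1 = (0, -2, 3); ‖c_1‖ = 3.6056, so q_1 = (0.0000, -0.5547, 0.8321).
q_1·c_2 = 0.0000·1 + (-0.5547)·3 + 0.8321·1 = -0.8321.
u_2 = c_2 + 0.8321·q_1 = (1.0000, 2.5385, 1.6923).
‖u_2‖ = 3.2106, so q_2 = (0.3115, 0.7907, 0.5271).
q_1·c_3 = 0.0000·(-2) + (-0.5547)·1 + 0.8321·2 = 1.1094; q_2·c_3 = 0.3115·(-2) + 0.7907·1 + 0.5271·2 = 1.2219.
u_3 = c_3 − 1.1094·q_1 − 1.2219·q_2 = (-2.3806, 0.6493, 0.4328).
‖u_3‖ = 2.5052, so q_3 = (-0.9503, 0.2592, 0.1728).

q_3 = (-0.9503, 0.2592, 0.1728)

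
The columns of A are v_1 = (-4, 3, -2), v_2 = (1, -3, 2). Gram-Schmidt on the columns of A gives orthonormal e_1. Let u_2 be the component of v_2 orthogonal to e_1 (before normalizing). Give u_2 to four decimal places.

u_2 = (-1.3448, -1.2414, 0.8276)

v_1 = (-4, 3, -2); ‖v_1‖ = 5.3852, so e_1 = (-0.7428, 0.5571, -0.3714).
e_1·v_2 = (-0.7428)·1 + 0.5571·(-3) + (-0.3714)·2 = -3.1568.
u_2 = v_2 + 3.1568·e_1 = (-1.3448, -1.2414, 0.8276).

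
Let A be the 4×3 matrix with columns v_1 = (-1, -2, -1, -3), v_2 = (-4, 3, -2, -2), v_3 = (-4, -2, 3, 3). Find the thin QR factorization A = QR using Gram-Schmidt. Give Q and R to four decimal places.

Q = [[-0.2582, -0.6508, -0.7099], [-0.5164, 0.6869, -0.4087], [-0.2582, -0.2892, 0.4464], [-0.7746, -0.1446, 0.3603]], R = [[3.8730, 1.5492, -1.0328], [0.0000, 5.5317, -0.0723], [0.0000, 0.0000, 6.0768]]

v_1 = (-1, -2, -1, -3); ‖v_1‖ = 3.8730, so q_1 = (-0.2582, -0.5164, -0.2582, -0.7746).
q_1·v_2 = (-0.2582)·(-4) + (-0.5164)·3 + (-0.2582)·(-2) + (-0.7746)·(-2) = 1.5492.
u_2 = v_2 − 1.5492·q_1 = (-3.6000, 3.8000, -1.6000, -0.8000).
‖u_2‖ = 5.5317, so q_2 = (-0.6508, 0.6869, -0.2892, -0.1446).
q_1·v_3 = (-0.2582)·(-4) + (-0.5164)·(-2) + (-0.2582)·3 + (-0.7746)·3 = -1.0328; q_2·v_3 = (-0.6508)·(-4) + 0.6869·(-2) + (-0.2892)·3 + (-0.1446)·3 = -0.0723.
u_3 = v_3 + 1.0328·q_1 + 0.0723·q_2 = (-4.3137, -2.4837, 2.7124, 2.1895).
‖u_3‖ = 6.0768, so q_3 = (-0.7099, -0.4087, 0.4464, 0.3603).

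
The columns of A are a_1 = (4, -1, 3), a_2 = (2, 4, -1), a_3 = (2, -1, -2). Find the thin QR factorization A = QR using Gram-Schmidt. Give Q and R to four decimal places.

Q = [[0.7845, 0.4032, 0.4712], [-0.1961, 0.8821, -0.4284], [0.5883, -0.2436, -0.7710]], R = [[5.0990, 0.1961, 0.5883], [0.0000, 4.5784, 0.4116], [0.0000, 0.0000, 2.9128]]

a_1 = (4, -1, 3); ‖a_1‖ = 5.0990, so q_1 = (0.7845, -0.1961, 0.5883).
q_1·a_2 = 0.7845·2 + (-0.1961)·4 + 0.5883·(-1) = 0.1961.
u_2 = a_2 − 0.1961·q_1 = (1.8462, 4.0385, -1.1154).
‖u_2‖ = 4.5784, so q_2 = (0.4032, 0.8821, -0.2436).
q_1·a_3 = 0.7845·2 + (-0.1961)·(-1) + 0.5883·(-2) = 0.5883; q_2·a_3 = 0.4032·2 + 0.8821·(-1) + (-0.2436)·(-2) = 0.4116.
u_3 = a_3 − 0.5883·q_1 − 0.4116·q_2 = (1.3725, -1.2477, -2.2459).
‖u_3‖ = 2.9128, so q_3 = (0.4712, -0.4284, -0.7710).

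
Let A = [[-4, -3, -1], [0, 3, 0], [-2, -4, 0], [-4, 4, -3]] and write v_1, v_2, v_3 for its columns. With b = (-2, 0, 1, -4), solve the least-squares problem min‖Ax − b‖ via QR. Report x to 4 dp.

e_1 = v_1/‖v_1‖ = (-4, 0, -2, -4)/6.0000 = (-0.6667, 0.0000, -0.3333, -0.6667).
r_{12} = e_1·v_2 = 0.6667.
u_2 = v_2 − 0.6667·e_1 = (-2.5556, 3.0000, -3.7778, 4.4444).
‖u_2‖ = 7.0396, so e_2 = (-0.3630, 0.4262, -0.5366, 0.6314).
r_{13} = e_1·v_3 = 2.6667; r_{23} = e_2·v_3 = -1.5310.
u_3 = v_3 − 2.6667·e_1 + 1.5310·e_2 = (0.2220, 0.6525, 0.0673, -0.2556).
‖u_3‖ = 0.7381, so e_3 = (0.3007, 0.8839, 0.0911, -0.3463).
Qᵀb = (3.6667, -2.3360, 0.8748).
Back-substitute: x_3 = 0.8748/0.7381 = 1.1852.
x_2 = (-2.3360 + 1.5310·1.1852)/7.0396 = -0.0741.
x_1 = (3.6667 − 0.6667·(-0.0741) − 2.6667·1.1852)/6.0000 = 0.0926.

x = (0.0926, -0.0741, 1.1852)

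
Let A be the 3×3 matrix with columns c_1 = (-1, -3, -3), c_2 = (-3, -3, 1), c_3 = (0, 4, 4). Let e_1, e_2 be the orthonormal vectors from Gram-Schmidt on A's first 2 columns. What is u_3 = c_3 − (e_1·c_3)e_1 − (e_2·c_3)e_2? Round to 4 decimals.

e_1 = c_1/‖c_1‖ = (-1, -3, -3)/4.3589 = (-0.2294, -0.6882, -0.6882).
r_{12} = e_1·c_2 = 2.0647.
u_2 = c_2 − 2.0647·e_1 = (-2.5263, -1.5789, 2.4211).
‖u_2‖ = 3.8389, so e_2 = (-0.6581, -0.4113, 0.6307).
r_{13} = e_1·c_3 = -5.5060; r_{23} = e_2·c_3 = 0.8775.
u_3 = c_3 + 5.5060·e_1 − 0.8775·e_2 = (-0.6857, 0.5714, -0.3429).

u_3 = (-0.6857, 0.5714, -0.3429)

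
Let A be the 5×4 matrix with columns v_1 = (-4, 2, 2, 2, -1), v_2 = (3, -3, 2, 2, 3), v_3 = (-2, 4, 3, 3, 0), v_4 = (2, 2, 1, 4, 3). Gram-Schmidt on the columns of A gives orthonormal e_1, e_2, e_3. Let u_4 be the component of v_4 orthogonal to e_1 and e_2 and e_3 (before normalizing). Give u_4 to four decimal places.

v_1 = (-4, 2, 2, 2, -1); ‖v_1‖ = 5.3852, so e_1 = (-0.7428, 0.3714, 0.3714, 0.3714, -0.1857).
e_1·v_2 = (-0.7428)·3 + 0.3714·(-3) + 0.3714·2 + 0.3714·2 + (-0.1857)·3 = -2.4140.
u_2 = v_2 + 2.4140·e_1 = (1.2069, -2.1034, 2.8966, 2.8966, 2.5517).
‖u_2‖ = 5.4011, so e_2 = (0.2235, -0.3894, 0.5363, 0.5363, 0.4724).
e_1·v_3 = (-0.7428)·(-2) + 0.3714·4 + 0.3714·3 + 0.3714·3 + (-0.1857)·0 = 5.1995; e_2·v_3 = 0.2235·(-2) + (-0.3894)·4 + 0.5363·3 + 0.5363·3 + 0.4724·0 = 1.2130.
u_3 = v_3 − 5.1995·e_1 − 1.2130·e_2 = (1.5910, 2.5414, 0.4184, 0.4184, 0.3924).
‖u_3‖ = 3.0812, so e_3 = (0.5164, 0.8248, 0.1358, 0.1358, 0.1274).
e_1·v_4 = (-0.7428)·2 + 0.3714·2 + 0.3714·1 + 0.3714·4 + (-0.1857)·3 = 0.5571; e_2·v_4 = 0.2235·2 + (-0.3894)·2 + 0.5363·1 + 0.5363·4 + 0.4724·3 = 3.7668; e_3·v_4 = 0.5164·2 + 0.8248·2 + 0.1358·1 + 0.1358·4 + 0.1274·3 = 3.7434.
u_4 = v_4 − 0.5571·e_1 − 3.7668·e_2 − 3.7434·e_3 = (-0.3608, 0.1726, -1.7353, 1.2647, 0.8471).

u_4 = (-0.3608, 0.1726, -1.7353, 1.2647, 0.8471)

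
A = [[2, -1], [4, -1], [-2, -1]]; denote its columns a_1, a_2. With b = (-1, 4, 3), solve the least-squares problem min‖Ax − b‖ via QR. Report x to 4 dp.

q_1 = a_1/‖a_1‖ = (2, 4, -2)/4.8990 = (0.4082, 0.8165, -0.4082).
r_{12} = q_1·a_2 = -0.8165.
u_2 = a_2 + 0.8165·q_1 = (-0.6667, -0.3333, -1.3333).
‖u_2‖ = 1.5275, so q_2 = (-0.4364, -0.2182, -0.8729).
Qᵀb = (1.6330, -3.0551).
Back-substitute: x_2 = -3.0551/1.5275 = -2.0000.
x_1 = (1.6330 + 0.8165·(-2.0000))/4.8990 = 0.0000.

x = (0.0000, -2.0000)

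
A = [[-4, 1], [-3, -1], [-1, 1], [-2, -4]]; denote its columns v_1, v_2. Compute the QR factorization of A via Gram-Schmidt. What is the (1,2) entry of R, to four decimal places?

v_1 = (-4, -3, -1, -2); ‖v_1‖ = 5.4772, so e_1 = (-0.7303, -0.5477, -0.1826, -0.3651).
r_{12} = e_1·v_2 = 1.0954.

r_{12} = 1.0954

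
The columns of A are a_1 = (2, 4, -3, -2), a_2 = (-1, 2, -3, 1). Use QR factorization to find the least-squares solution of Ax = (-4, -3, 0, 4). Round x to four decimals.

a_1 = (2, 4, -3, -2); ‖a_1‖ = 5.7446, so e_1 = (0.3482, 0.6963, -0.5222, -0.3482).
e_1·a_2 = 0.3482·(-1) + 0.6963·2 + (-0.5222)·(-3) + (-0.3482)·1 = 2.2630.
u_2 = a_2 − 2.2630·e_1 = (-1.7879, 0.4242, -1.8182, 1.7879).
‖u_2‖ = 3.1431, so e_2 = (-0.5688, 0.1350, -0.5785, 0.5688).
Qᵀb = (-4.8742, 4.1457).
Back-substitute: x_2 = 4.1457/3.1431 = 1.3190.
x_1 = (-4.8742 − 2.2630·1.3190)/5.7446 = -1.3681.

x = (-1.3681, 1.3190)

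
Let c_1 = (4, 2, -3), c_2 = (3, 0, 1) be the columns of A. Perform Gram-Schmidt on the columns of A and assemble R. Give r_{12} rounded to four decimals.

e_1 = c_1/‖c_1‖ = (4, 2, -3)/5.3852 = (0.7428, 0.3714, -0.5571).
r_{12} = e_1·c_2 = 1.6713.

r_{12} = 1.6713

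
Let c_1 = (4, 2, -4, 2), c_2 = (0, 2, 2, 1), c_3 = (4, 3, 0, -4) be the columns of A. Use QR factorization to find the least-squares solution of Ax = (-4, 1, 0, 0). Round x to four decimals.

c_1 = (4, 2, -4, 2); ‖c_1‖ = 6.3246, so e_1 = (0.6325, 0.3162, -0.6325, 0.3162).
e_1·c_2 = 0.6325·0 + 0.3162·2 + (-0.6325)·2 + 0.3162·1 = -0.3162.
u_2 = c_2 + 0.3162·e_1 = (0.2000, 2.1000, 1.8000, 1.1000).
‖u_2‖ = 2.9833, so e_2 = (0.0670, 0.7039, 0.6034, 0.3687).
e_1·c_3 = 0.6325·4 + 0.3162·3 + (-0.6325)·0 + 0.3162·(-4) = 2.2136; e_2·c_3 = 0.0670·4 + 0.7039·3 + 0.6034·0 + 0.3687·(-4) = 0.9050.
u_3 = c_3 − 2.2136·e_1 − 0.9050·e_2 = (2.5393, 1.6629, 0.8539, -5.0337).
‖u_3‖ = 5.9398, so e_3 = (0.4275, 0.2800, 0.1438, -0.8475).
Qᵀb = (-2.2136, 0.4358, -1.4301).
Back-substitute: x_3 = -1.4301/5.9398 = -0.2408.
x_2 = (0.4358 − 0.9050·(-0.2408))/2.9833 = 0.2191.
x_1 = (-2.2136 + 0.3162·0.2191 − 2.2136·(-0.2408))/6.3246 = -0.2548.

x = (-0.2548, 0.2191, -0.2408)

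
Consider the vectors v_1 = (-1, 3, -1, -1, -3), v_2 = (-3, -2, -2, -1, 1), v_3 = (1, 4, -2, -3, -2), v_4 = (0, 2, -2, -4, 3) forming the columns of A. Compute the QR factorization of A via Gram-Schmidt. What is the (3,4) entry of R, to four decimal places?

q_1 = v_1/‖v_1‖ = (-1, 3, -1, -1, -3)/4.5826 = (-0.2182, 0.6547, -0.2182, -0.2182, -0.6547).
r_{12} = q_1·v_2 = -0.6547.
u_2 = v_2 + 0.6547·q_1 = (-3.1429, -1.5714, -2.1429, -1.1429, 0.5714).
‖u_2‖ = 4.3095, so q_2 = (-0.7293, -0.3646, -0.4972, -0.2652, 0.1326).
r_{13} = q_1·v_3 = 4.8008; r_{23} = q_2·v_3 = -0.6630.
u_3 = v_3 − 4.8008·q_1 + 0.6630·q_2 = (1.5641, 0.6154, -1.2821, -2.1282, 1.2308).
‖u_3‖ = 3.2423, so q_3 = (0.4824, 0.1898, -0.3954, -0.6564, 0.3796).
r_{34} = q_3·v_4 = 4.9347.

r_{34} = 4.9347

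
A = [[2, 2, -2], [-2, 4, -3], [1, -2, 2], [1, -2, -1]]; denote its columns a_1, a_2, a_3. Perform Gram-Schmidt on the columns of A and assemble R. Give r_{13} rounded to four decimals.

a_1 = (2, -2, 1, 1); ‖a_1‖ = 3.1623, so q_1 = (0.6325, -0.6325, 0.3162, 0.3162).
r_{13} = q_1·a_3 = 0.9487.

r_{13} = 0.9487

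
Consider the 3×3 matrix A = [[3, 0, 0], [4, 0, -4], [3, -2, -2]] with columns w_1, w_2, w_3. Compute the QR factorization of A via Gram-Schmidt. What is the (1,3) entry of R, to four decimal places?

r_{13} = -3.7730

w_1 = (3, 4, 3); ‖w_1‖ = 5.8310, so e_1 = (0.5145, 0.6860, 0.5145).
r_{13} = e_1·w_3 = -3.7730.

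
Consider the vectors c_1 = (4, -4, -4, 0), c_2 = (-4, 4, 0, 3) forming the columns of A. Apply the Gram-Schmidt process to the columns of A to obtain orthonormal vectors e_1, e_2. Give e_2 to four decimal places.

e_2 = (-0.3007, 0.3007, -0.6013, 0.6765)

c_1 = (4, -4, -4, 0); ‖c_1‖ = 6.9282, so e_1 = (0.5774, -0.5774, -0.5774, 0.0000).
e_1·c_2 = 0.5774·(-4) + (-0.5774)·4 + (-0.5774)·0 + 0.0000·3 = -4.6188.
u_2 = c_2 + 4.6188·e_1 = (-1.3333, 1.3333, -2.6667, 3.0000).
‖u_2‖ = 4.4347, so e_2 = (-0.3007, 0.3007, -0.6013, 0.6765).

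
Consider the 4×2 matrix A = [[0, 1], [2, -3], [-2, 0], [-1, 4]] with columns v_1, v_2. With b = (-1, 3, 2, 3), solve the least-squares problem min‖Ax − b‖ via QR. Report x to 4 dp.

x = (-0.0448, 0.0597)

e_1 = v_1/‖v_1‖ = (0, 2, -2, -1)/3.0000 = (0.0000, 0.6667, -0.6667, -0.3333).
r_{12} = e_1·v_2 = -3.3333.
u_2 = v_2 + 3.3333·e_1 = (1.0000, -0.7778, -2.2222, 2.8889).
‖u_2‖ = 3.8586, so e_2 = (0.2592, -0.2016, -0.5759, 0.7487).
Qᵀb = (-0.3333, 0.2304).
Back-substitute: x_2 = 0.2304/3.8586 = 0.0597.
x_1 = (-0.3333 + 3.3333·0.0597)/3.0000 = -0.0448.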